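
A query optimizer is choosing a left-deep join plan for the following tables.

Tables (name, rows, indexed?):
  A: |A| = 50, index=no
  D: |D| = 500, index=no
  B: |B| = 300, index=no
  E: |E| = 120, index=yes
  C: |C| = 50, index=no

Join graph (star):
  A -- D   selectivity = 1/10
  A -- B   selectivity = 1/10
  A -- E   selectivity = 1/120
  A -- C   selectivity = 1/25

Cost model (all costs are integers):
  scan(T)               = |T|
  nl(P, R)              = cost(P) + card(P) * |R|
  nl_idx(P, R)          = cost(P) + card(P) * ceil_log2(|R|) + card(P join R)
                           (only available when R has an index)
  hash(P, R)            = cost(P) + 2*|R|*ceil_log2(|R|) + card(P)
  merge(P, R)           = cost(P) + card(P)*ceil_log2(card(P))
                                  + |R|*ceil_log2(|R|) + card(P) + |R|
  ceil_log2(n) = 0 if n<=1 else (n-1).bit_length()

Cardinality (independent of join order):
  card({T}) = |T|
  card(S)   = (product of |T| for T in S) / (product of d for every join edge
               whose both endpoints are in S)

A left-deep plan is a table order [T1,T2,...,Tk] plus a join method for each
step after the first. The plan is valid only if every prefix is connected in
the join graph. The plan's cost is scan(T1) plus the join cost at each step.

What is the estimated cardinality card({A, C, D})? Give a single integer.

5000

Tables in S: A(50), C(50), D(500)
Edges inside S: A-D(d=10), A-C(d=25)
numerator = 50 * 50 * 500 = 1250000
denominator = 10 * 25 = 250
card(S) = 1250000 / 250 = 5000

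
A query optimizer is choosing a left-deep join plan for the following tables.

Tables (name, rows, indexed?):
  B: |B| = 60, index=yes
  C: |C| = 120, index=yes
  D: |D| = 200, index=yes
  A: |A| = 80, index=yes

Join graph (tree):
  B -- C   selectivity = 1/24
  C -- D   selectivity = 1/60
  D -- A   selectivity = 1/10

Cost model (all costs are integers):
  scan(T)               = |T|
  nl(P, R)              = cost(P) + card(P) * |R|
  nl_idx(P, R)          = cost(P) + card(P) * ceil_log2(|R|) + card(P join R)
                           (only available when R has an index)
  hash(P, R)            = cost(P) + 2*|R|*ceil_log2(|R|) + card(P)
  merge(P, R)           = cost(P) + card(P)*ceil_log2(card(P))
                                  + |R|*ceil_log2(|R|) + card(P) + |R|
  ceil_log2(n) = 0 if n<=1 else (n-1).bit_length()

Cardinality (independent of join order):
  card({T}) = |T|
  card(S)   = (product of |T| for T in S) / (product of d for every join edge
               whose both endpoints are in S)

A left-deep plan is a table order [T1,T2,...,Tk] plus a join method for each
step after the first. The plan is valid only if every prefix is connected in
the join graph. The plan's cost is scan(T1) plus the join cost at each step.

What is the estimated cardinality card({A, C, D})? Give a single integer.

3200

Tables in S: A(80), C(120), D(200)
Edges inside S: C-D(d=60), D-A(d=10)
numerator = 80 * 120 * 200 = 1920000
denominator = 60 * 10 = 600
card(S) = 1920000 / 600 = 3200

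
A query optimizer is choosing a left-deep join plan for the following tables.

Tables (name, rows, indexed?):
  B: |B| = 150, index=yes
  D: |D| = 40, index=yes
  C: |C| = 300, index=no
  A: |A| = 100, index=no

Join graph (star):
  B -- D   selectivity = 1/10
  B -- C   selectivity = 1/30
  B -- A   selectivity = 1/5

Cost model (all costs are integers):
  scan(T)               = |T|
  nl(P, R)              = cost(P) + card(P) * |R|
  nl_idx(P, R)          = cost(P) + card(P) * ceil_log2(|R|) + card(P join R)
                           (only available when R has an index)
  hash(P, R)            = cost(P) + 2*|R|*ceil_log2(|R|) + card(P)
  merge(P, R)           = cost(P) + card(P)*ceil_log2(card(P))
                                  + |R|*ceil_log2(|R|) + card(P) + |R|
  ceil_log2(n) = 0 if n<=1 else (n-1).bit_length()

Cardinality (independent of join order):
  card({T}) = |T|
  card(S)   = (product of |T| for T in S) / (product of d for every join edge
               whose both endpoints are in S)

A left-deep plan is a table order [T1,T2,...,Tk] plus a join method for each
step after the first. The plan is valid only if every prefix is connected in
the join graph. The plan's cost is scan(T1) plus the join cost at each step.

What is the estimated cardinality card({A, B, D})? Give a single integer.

12000

Tables in S: A(100), B(150), D(40)
Edges inside S: B-D(d=10), B-A(d=5)
numerator = 100 * 150 * 40 = 600000
denominator = 10 * 5 = 50
card(S) = 600000 / 50 = 12000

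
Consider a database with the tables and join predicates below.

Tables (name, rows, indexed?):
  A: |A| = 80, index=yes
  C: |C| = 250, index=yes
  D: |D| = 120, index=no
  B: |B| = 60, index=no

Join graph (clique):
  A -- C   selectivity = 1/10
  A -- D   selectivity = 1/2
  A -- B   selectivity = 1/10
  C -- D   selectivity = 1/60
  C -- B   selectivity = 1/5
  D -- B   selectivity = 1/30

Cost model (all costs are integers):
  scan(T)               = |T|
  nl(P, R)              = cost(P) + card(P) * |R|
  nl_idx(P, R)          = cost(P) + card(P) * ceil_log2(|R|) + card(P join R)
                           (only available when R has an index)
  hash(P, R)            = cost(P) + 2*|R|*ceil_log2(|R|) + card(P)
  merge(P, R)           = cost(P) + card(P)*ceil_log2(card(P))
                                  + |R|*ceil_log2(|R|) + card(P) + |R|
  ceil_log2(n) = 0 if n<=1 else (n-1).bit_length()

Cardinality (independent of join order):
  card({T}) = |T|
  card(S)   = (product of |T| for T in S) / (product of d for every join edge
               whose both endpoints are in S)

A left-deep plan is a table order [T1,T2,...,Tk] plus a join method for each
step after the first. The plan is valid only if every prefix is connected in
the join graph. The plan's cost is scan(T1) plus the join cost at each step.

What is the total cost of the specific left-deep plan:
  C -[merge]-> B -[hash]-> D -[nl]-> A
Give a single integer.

23600

step 1: scan C: cost=250, card=250
step 2: join B via merge
    card(P join B) = 250*60/(5) = 3000
    cost = 250 + 250*8 + 60*6 + 250 + 60 = 2920
step 3: join D via hash
    card(P join D) = 3000*120/(60*30) = 200
    cost = 2920 + 2*120*7 + 3000 = 7600
step 4: join A via nl
    card(P join A) = 200*80/(10*2*10) = 80
    cost = 7600 + 200*80 = 23600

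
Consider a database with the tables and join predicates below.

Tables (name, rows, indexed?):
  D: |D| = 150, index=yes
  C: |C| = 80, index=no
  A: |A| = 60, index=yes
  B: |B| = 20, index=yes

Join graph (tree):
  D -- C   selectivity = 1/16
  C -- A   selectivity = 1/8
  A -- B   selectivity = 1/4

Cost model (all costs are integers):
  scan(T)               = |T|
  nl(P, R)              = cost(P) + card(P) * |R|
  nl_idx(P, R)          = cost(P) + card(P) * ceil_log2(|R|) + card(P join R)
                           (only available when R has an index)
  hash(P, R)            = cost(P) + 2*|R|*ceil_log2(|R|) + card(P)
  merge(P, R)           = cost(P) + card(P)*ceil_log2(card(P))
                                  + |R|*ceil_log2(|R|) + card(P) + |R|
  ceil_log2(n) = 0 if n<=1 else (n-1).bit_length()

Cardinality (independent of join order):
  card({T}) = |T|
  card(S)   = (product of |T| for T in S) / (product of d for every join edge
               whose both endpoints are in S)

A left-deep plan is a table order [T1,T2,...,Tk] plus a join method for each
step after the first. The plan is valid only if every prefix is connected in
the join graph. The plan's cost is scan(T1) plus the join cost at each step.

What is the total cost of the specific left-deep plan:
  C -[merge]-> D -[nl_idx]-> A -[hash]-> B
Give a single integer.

18020

step 1: scan C: cost=80, card=80
step 2: join D via merge
    card(P join D) = 80*150/(16) = 750
    cost = 80 + 80*7 + 150*8 + 80 + 150 = 2070
step 3: join A via nl_idx
    card(P join A) = 750*60/(8) = 5625
    cost = 2070 + 750*6 + 5625 = 12195
step 4: join B via hash
    card(P join B) = 5625*20/(4) = 28125
    cost = 12195 + 2*20*5 + 5625 = 18020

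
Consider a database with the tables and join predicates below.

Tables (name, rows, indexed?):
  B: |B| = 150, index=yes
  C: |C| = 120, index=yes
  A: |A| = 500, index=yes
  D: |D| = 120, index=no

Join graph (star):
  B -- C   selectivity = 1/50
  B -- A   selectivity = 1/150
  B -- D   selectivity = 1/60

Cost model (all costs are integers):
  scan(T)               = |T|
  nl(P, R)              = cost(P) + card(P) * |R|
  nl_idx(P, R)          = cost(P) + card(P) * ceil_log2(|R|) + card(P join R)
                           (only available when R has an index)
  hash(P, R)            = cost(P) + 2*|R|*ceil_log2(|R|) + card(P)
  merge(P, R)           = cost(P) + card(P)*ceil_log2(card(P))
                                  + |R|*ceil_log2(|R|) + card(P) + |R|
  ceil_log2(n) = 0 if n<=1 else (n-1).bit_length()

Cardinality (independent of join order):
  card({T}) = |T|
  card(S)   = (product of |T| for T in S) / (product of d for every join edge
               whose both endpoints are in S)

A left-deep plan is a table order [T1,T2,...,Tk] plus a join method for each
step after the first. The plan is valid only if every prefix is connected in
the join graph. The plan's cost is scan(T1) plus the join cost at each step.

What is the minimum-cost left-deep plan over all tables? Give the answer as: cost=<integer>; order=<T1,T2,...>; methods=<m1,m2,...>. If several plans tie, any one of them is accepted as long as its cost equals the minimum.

cost=6860; order=B,A,D,C; methods=nl_idx,hash,hash

Selinger DP (subsets sized 1..n):
  {B}: scan cost=150, card=150
  {C}: scan cost=120, card=120
  {A}: scan cost=500, card=500
  {D}: scan cost=120, card=120
  {BC}: card=360; try (B,nl_idx)→1440, (C,nl_idx)→1560, (C,hash)→1980, (B,merge)→2430, (C,merge)→2460, (B,hash)→2640 …(+2); best=1440 via (B,nl_idx)
  {AB}: card=500; try (A,nl_idx)→2000, (B,hash)→3400, (B,nl_idx)→5000, (A,merge)→6500, (B,merge)→6850, (A,hash)→9300 …(+2); best=2000 via (A,nl_idx)
  {BD}: card=300; try (B,nl_idx)→1380, (D,hash)→1980, (B,merge)→2430, (D,merge)→2460, (B,hash)→2640, (B,nl)→18120 …(+1); best=1380 via (B,nl_idx)
  {ABC}: card=1200; try (C,hash)→4180, (A,nl_idx)→5880, (C,nl_idx)→6700, (C,merge)→7960, (A,merge)→10040, (A,hash)→10800 …(+2); best=4180 via (C,hash)
  {BCD}: card=720; try (C,hash)→3360, (D,hash)→3480, (C,nl_idx)→4200, (C,merge)→5340, (D,merge)→6000, (C,nl)→37380 …(+1); best=3360 via (C,hash)
  {ABD}: card=1000; try (D,hash)→4180, (A,nl_idx)→5080, (D,merge)→7960, (A,merge)→9380, (A,hash)→10680, (D,nl)→62000 …(+1); best=4180 via (D,hash)
  {ABCD}: card=2400; try (C,hash)→6860, (D,hash)→7060, (A,nl_idx)→12240, (A,hash)→13080, (C,nl_idx)→13580, (C,merge)→16140 …(+5); best=6860 via (C,hash)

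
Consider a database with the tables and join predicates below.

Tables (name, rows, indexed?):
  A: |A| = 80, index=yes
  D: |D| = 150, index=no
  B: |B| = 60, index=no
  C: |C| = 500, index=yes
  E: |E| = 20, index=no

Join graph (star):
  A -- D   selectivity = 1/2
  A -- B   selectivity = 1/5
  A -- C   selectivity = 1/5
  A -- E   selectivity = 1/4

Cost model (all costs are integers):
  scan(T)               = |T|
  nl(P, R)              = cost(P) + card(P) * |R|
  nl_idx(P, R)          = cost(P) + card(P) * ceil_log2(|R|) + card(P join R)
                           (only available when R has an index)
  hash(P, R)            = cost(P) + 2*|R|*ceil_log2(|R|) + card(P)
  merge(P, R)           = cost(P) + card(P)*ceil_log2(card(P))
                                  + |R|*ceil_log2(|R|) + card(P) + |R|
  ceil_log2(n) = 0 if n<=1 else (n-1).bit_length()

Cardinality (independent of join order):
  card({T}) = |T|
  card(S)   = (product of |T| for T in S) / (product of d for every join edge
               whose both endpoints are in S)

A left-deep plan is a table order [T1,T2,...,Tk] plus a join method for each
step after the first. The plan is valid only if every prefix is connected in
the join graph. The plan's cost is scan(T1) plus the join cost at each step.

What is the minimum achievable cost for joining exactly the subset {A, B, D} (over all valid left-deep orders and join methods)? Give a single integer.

Selinger DP over subsets of {A,B,D}:
  {A}: scan cost=80, card=80
  {D}: scan cost=150, card=150
  {B}: scan cost=60, card=60
  {AD}: card=6000; try (A,hash)→1420, (D,merge)→2070, (A,merge)→2140, (D,hash)→2560, (A,nl_idx)→7200, (D,nl)→12080 …(+1); best=1420 via (A,hash)
  {AB}: card=960; try (B,hash)→880, (A,merge)→1120, (B,merge)→1140, (A,hash)→1240, (A,nl_idx)→1440, (A,nl)→4860 …(+1); best=880 via (B,hash)
  {ABD}: card=72000; try (D,hash)→4240, (B,hash)→8140, (D,merge)→12790, (B,merge)→85840, (D,nl)→144880, (B,nl)→361420; best=4240 via (D,hash)

4240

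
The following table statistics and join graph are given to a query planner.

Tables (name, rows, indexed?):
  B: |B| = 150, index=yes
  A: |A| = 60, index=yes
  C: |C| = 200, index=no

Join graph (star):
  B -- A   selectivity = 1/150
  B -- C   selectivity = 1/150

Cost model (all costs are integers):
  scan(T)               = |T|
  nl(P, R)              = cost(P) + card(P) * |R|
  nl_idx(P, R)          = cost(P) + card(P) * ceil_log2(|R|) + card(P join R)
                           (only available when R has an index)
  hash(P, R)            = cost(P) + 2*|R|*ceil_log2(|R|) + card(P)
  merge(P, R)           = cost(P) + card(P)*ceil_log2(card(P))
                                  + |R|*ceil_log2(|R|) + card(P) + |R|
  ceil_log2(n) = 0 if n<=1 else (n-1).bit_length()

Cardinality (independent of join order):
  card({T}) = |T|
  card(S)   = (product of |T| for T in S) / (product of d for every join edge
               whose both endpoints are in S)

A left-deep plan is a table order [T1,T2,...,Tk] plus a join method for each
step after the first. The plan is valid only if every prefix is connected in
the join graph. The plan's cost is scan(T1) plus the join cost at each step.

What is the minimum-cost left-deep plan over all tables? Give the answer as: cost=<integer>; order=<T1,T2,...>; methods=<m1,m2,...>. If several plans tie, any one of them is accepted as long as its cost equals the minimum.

cost=2820; order=A,B,C; methods=nl_idx,merge

Selinger DP (subsets sized 1..n):
  {B}: scan cost=150, card=150
  {A}: scan cost=60, card=60
  {C}: scan cost=200, card=200
  {AB}: card=60; try (B,nl_idx)→600, (A,hash)→1020, (A,nl_idx)→1110, (B,merge)→1830, (A,merge)→1920, (B,hash)→2520 …(+2); best=600 via (B,nl_idx)
  {BC}: card=200; try (B,nl_idx)→2000, (B,hash)→2800, (C,merge)→3300, (B,merge)→3350, (C,hash)→3500, (C,nl)→30150 …(+1); best=2000 via (B,nl_idx)
  {ABC}: card=80; try (C,merge)→2820, (A,hash)→2920, (A,nl_idx)→3280, (C,hash)→3860, (A,merge)→4220, (C,nl)→12600 …(+1); best=2820 via (C,merge)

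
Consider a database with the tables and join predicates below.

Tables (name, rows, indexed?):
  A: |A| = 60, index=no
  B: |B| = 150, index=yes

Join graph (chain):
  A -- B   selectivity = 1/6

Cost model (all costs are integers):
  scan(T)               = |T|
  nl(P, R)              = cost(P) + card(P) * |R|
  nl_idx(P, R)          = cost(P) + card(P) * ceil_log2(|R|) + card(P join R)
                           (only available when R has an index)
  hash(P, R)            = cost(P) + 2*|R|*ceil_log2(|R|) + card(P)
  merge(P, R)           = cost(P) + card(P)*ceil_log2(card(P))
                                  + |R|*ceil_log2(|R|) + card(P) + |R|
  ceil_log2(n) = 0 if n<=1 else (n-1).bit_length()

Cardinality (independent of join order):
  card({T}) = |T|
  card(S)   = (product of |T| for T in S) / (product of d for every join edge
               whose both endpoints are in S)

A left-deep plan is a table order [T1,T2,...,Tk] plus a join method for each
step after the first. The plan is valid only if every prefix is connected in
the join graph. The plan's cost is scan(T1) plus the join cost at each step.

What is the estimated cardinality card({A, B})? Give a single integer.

1500

Tables in S: A(60), B(150)
Edges inside S: A-B(d=6)
numerator = 60 * 150 = 9000
denominator = 6 = 6
card(S) = 9000 / 6 = 1500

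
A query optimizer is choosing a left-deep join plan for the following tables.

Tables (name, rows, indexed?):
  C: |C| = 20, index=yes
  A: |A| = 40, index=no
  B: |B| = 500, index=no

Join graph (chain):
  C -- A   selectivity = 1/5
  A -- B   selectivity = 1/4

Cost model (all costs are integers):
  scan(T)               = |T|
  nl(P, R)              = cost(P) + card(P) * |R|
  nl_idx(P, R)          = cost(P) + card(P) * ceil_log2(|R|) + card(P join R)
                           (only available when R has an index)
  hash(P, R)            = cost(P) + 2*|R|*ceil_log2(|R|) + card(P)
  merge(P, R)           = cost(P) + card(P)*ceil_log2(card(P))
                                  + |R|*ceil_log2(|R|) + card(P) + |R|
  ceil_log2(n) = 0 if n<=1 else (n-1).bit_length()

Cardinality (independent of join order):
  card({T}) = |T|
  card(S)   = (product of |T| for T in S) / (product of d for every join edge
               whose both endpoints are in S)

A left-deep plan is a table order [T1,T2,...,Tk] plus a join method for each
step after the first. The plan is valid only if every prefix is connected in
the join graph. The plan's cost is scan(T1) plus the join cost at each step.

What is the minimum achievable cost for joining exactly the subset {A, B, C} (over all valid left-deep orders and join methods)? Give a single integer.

6680

Selinger DP over subsets of {A,B,C}:
  {C}: scan cost=20, card=20
  {A}: scan cost=40, card=40
  {B}: scan cost=500, card=500
  {AC}: card=160; try (C,hash)→280, (C,nl_idx)→400, (A,merge)→420, (C,merge)→440, (A,hash)→520, (A,nl)→820 …(+1); best=280 via (C,hash)
  {AB}: card=5000; try (A,hash)→1480, (B,merge)→5320, (A,merge)→5780, (B,hash)→9080, (B,nl)→20040, (A,nl)→20500; best=1480 via (A,hash)
  {ABC}: card=20000; try (C,hash)→6680, (B,merge)→6720, (B,hash)→9440, (C,nl_idx)→46480, (C,merge)→71600, (B,nl)→80280 …(+1); best=6680 via (C,hash)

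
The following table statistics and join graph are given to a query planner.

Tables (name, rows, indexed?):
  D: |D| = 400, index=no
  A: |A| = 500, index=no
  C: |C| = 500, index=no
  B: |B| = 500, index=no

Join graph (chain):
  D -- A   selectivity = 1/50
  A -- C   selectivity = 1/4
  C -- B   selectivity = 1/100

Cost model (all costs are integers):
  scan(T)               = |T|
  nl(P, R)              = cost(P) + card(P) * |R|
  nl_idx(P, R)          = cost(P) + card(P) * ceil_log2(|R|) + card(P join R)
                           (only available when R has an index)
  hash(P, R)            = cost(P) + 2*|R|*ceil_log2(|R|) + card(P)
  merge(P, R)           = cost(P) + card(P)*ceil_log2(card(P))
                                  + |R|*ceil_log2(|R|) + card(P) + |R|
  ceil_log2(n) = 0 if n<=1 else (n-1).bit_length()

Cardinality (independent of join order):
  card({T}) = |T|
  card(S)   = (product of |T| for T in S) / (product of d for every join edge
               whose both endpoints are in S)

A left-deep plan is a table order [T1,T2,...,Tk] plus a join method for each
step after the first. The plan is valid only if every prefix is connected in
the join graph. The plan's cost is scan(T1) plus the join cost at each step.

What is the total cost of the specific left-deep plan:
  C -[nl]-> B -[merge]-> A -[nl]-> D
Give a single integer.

125288000

step 1: scan C: cost=500, card=500
step 2: join B via nl
    card(P join B) = 500*500/(100) = 2500
    cost = 500 + 500*500 = 250500
step 3: join A via merge
    card(P join A) = 2500*500/(4) = 312500
    cost = 250500 + 2500*12 + 500*9 + 2500 + 500 = 288000
step 4: join D via nl
    card(P join D) = 312500*400/(50) = 2500000
    cost = 288000 + 312500*400 = 125288000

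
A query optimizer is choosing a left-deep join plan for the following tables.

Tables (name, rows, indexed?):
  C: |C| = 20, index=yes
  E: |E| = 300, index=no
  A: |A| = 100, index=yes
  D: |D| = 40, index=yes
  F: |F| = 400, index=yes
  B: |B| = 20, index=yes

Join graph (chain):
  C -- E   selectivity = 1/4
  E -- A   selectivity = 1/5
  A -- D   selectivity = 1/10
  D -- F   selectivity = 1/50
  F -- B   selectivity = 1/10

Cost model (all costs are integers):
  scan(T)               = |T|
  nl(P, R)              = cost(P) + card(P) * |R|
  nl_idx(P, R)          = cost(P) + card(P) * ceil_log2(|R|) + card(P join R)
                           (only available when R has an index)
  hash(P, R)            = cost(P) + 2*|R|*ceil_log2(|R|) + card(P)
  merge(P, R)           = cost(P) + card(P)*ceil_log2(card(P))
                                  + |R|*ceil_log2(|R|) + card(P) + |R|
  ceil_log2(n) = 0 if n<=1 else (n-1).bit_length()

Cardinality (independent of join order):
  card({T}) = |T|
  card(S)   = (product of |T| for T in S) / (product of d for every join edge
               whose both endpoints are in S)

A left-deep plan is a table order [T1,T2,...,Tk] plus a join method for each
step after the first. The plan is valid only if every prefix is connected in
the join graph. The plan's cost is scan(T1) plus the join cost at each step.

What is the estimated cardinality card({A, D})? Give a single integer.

400

Tables in S: A(100), D(40)
Edges inside S: A-D(d=10)
numerator = 100 * 40 = 4000
denominator = 10 = 10
card(S) = 4000 / 10 = 400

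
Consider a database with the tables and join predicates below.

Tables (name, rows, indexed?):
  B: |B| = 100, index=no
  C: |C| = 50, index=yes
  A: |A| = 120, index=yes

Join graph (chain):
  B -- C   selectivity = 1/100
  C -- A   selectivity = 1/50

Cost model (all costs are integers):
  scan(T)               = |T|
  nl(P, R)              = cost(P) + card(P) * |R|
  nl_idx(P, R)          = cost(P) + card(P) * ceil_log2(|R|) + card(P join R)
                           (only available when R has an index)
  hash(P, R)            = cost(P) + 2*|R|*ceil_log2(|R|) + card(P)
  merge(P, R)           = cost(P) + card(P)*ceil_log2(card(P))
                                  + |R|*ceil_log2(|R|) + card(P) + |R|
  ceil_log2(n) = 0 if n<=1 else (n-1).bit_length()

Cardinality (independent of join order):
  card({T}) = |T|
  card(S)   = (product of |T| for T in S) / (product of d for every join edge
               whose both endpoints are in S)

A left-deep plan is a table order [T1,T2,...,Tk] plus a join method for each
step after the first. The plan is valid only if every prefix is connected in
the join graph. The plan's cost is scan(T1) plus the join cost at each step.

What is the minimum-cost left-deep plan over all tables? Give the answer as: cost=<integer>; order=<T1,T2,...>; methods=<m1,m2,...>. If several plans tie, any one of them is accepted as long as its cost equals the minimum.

cost=1220; order=B,C,A; methods=nl_idx,nl_idx

Selinger DP (subsets sized 1..n):
  {B}: scan cost=100, card=100
  {C}: scan cost=50, card=50
  {A}: scan cost=120, card=120
  {BC}: card=50; try (C,nl_idx)→750, (C,hash)→800, (B,merge)→1200, (C,merge)→1250, (B,hash)→1500, (B,nl)→5050 …(+1); best=750 via (C,nl_idx)
  {AC}: card=120; try (A,nl_idx)→520, (C,hash)→840, (C,nl_idx)→960, (A,merge)→1360, (C,merge)→1430, (A,hash)→1780 …(+2); best=520 via (A,nl_idx)
  {ABC}: card=120; try (A,nl_idx)→1220, (B,hash)→2040, (A,merge)→2060, (B,merge)→2280, (A,hash)→2480, (A,nl)→6750 …(+1); best=1220 via (A,nl_idx)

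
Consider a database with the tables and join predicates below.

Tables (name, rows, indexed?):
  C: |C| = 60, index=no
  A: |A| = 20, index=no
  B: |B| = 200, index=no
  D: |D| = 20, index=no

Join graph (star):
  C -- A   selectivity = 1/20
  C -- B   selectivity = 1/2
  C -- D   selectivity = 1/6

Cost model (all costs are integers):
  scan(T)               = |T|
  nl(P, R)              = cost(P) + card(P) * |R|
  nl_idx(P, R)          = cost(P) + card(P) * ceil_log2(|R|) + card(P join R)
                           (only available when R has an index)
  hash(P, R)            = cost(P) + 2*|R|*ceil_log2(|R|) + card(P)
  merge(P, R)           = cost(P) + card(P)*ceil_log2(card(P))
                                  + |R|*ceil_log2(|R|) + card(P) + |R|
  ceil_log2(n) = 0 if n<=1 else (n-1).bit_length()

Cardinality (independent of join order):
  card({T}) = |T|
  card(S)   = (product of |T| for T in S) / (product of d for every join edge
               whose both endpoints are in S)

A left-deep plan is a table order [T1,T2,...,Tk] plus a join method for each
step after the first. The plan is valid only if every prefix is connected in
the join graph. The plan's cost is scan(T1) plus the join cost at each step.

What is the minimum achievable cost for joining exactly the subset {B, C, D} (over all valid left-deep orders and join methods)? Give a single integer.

Selinger DP over subsets of {B,C,D}:
  {C}: scan cost=60, card=60
  {B}: scan cost=200, card=200
  {D}: scan cost=20, card=20
  {BC}: card=6000; try (C,hash)→1120, (B,merge)→2280, (C,merge)→2420, (B,hash)→3320, (B,nl)→12060, (C,nl)→12200; best=1120 via (C,hash)
  {CD}: card=200; try (D,hash)→320, (C,merge)→560, (D,merge)→600, (C,hash)→760, (C,nl)→1220, (D,nl)→1260; best=320 via (D,hash)
  {BCD}: card=20000; try (B,hash)→3720, (B,merge)→3920, (D,hash)→7320, (B,nl)→40320, (D,merge)→85240, (D,nl)→121120; best=3720 via (B,hash)

3720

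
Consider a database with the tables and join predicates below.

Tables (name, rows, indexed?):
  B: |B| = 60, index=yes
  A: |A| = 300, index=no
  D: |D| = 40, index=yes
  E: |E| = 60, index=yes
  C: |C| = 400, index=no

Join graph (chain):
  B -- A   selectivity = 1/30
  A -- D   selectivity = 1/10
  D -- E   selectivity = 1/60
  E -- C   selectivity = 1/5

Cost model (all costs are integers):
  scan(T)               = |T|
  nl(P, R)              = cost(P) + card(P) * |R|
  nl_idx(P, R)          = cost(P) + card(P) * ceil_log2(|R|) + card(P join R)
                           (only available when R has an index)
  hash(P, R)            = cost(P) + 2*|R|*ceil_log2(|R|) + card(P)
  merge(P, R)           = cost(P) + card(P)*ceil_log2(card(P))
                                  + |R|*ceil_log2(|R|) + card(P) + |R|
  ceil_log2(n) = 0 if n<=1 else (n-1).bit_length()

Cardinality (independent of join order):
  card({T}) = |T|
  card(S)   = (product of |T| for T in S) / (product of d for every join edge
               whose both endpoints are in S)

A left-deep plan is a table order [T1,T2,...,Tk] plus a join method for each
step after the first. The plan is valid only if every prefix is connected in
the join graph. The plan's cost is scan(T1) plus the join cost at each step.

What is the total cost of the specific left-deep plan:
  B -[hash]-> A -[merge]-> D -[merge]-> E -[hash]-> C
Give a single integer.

53620

step 1: scan B: cost=60, card=60
step 2: join A via hash
    card(P join A) = 60*300/(30) = 600
    cost = 60 + 2*300*9 + 60 = 5520
step 3: join D via merge
    card(P join D) = 600*40/(10) = 2400
    cost = 5520 + 600*10 + 40*6 + 600 + 40 = 12400
step 4: join E via merge
    card(P join E) = 2400*60/(60) = 2400
    cost = 12400 + 2400*12 + 60*6 + 2400 + 60 = 44020
step 5: join C via hash
    card(P join C) = 2400*400/(5) = 192000
    cost = 44020 + 2*400*9 + 2400 = 53620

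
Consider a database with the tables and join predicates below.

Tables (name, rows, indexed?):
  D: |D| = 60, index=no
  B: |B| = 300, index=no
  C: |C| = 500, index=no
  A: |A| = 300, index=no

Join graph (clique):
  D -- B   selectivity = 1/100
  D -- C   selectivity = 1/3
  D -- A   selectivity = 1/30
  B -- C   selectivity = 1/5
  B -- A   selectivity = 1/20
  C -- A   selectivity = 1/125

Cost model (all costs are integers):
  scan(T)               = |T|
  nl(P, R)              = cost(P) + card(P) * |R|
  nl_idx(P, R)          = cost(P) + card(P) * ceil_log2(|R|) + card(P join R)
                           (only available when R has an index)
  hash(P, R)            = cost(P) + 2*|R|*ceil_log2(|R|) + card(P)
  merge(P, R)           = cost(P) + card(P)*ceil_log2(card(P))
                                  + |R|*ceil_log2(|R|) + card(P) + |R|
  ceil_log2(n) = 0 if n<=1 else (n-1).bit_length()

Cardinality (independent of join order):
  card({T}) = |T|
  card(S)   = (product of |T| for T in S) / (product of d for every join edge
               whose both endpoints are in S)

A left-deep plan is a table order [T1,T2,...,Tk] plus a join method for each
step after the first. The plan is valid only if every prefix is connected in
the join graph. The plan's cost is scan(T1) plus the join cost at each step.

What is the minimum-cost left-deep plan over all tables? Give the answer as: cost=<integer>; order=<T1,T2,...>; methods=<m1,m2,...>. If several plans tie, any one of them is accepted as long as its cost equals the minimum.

Selinger DP (subsets sized 1..n):
  {D}: scan cost=60, card=60
  {B}: scan cost=300, card=300
  {C}: scan cost=500, card=500
  {A}: scan cost=300, card=300
  {BD}: card=180; try (D,hash)→1320, (B,merge)→3480, (D,merge)→3720, (B,hash)→5520, (B,nl)→18060, (D,nl)→18300; best=1320 via (D,hash)
  {CD}: card=10000; try (D,hash)→1720, (C,merge)→5480, (D,merge)→5920, (C,hash)→9120, (C,nl)→30060, (D,nl)→30500; best=1720 via (D,hash)
  {AD}: card=600; try (D,hash)→1320, (A,merge)→3480, (D,merge)→3720, (A,hash)→5520, (A,nl)→18060, (D,nl)→18300; best=1320 via (D,hash)
  {BC}: card=30000; try (B,hash)→6400, (C,merge)→8300, (B,merge)→8500, (C,hash)→9600, (C,nl)→150300, (B,nl)→150500; best=6400 via (B,hash)
  {AB}: card=4500; try (B,hash)→6000, (A,hash)→6000, (B,merge)→6300, (A,merge)→6300, (B,nl)→90300, (A,nl)→90300; best=6000 via (B,hash)
  {AC}: card=1200; try (A,hash)→6400, (C,merge)→8300, (A,merge)→8500, (C,hash)→9600, (C,nl)→150300, (A,nl)→150500; best=6400 via (A,hash)
  {BCD}: card=6000; try (C,merge)→7940, (C,hash)→10500, (B,hash)→17120, (D,hash)→37120, (C,nl)→91320, (B,merge)→154720 …(+3); best=7940 via (C,merge)
  {ABD}: card=90; try (A,merge)→5940, (A,hash)→6900, (B,hash)→7320, (B,merge)→10920, (D,hash)→11220, (A,nl)→55320 …(+3); best=5940 via (A,merge)
  {ACD}: card=800; try (D,hash)→8320, (C,hash)→10920, (C,merge)→12920, (A,hash)→17120, (D,merge)→21220, (D,nl)→78400 …(+3); best=8320 via (D,hash)
  {ABC}: card=3600; try (B,hash)→13000, (C,hash)→19500, (B,merge)→23800, (A,hash)→41800, (C,merge)→74000, (B,nl)→366400 …(+3); best=13000 via (B,hash)
  {ABCD}: card=24; try (C,merge)→11660, (B,hash)→14520, (C,hash)→15030, (D,hash)→17320, (A,hash)→19340, (B,merge)→20120 …(+6); best=11660 via (C,merge)

cost=11660; order=B,D,A,C; methods=hash,merge,merge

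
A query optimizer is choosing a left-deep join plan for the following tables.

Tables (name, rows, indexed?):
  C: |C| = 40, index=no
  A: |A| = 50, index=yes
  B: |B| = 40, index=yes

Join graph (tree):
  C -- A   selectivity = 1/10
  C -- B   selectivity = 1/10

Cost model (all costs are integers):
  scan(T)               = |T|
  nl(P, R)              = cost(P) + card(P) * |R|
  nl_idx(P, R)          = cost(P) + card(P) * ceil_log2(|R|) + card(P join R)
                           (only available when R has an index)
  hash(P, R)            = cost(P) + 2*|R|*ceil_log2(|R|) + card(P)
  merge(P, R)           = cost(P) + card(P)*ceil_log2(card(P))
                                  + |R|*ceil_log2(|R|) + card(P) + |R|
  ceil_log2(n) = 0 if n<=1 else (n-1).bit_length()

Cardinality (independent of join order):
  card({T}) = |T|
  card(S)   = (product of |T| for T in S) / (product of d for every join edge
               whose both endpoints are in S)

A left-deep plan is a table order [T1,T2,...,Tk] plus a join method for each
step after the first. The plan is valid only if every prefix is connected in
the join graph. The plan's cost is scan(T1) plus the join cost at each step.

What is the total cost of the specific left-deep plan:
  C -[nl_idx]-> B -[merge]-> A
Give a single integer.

step 1: scan C: cost=40, card=40
step 2: join B via nl_idx
    card(P join B) = 40*40/(10) = 160
    cost = 40 + 40*6 + 160 = 440
step 3: join A via merge
    card(P join A) = 160*50/(10) = 800
    cost = 440 + 160*8 + 50*6 + 160 + 50 = 2230

2230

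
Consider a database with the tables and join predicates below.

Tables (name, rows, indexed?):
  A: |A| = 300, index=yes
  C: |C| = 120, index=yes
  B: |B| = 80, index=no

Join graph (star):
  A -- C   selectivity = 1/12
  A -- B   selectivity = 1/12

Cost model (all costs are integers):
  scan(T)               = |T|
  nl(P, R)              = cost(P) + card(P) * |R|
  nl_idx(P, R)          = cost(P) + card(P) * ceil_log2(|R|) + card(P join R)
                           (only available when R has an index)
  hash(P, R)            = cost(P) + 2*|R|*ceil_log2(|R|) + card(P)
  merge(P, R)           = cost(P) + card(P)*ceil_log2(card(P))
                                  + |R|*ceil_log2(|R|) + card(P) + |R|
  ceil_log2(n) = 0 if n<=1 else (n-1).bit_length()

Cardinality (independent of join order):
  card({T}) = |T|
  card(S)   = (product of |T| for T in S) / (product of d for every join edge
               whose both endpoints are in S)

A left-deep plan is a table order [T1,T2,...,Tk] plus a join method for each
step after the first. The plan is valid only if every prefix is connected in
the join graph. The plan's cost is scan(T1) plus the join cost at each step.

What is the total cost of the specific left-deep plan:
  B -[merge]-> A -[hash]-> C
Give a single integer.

step 1: scan B: cost=80, card=80
step 2: join A via merge
    card(P join A) = 80*300/(12) = 2000
    cost = 80 + 80*7 + 300*9 + 80 + 300 = 3720
step 3: join C via hash
    card(P join C) = 2000*120/(12) = 20000
    cost = 3720 + 2*120*7 + 2000 = 7400

7400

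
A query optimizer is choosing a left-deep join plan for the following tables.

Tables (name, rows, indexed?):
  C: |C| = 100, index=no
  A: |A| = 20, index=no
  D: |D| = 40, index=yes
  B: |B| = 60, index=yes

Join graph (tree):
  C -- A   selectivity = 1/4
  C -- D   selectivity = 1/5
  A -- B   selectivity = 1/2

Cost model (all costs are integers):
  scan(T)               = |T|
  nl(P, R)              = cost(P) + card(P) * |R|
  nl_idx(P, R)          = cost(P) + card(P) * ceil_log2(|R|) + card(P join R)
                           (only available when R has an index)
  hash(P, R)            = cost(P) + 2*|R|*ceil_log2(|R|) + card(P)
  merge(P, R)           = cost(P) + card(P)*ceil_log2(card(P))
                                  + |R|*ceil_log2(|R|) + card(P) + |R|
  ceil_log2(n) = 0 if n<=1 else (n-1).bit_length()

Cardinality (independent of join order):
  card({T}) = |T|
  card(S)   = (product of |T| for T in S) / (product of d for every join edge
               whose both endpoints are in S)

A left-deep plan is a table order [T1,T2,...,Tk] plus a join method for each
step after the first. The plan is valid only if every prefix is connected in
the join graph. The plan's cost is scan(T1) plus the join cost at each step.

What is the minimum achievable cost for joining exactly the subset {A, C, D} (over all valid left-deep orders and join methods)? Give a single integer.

1380

Selinger DP over subsets of {A,C,D}:
  {C}: scan cost=100, card=100
  {A}: scan cost=20, card=20
  {D}: scan cost=40, card=40
  {AC}: card=500; try (A,hash)→400, (C,merge)→940, (A,merge)→1020, (C,hash)→1440, (C,nl)→2020, (A,nl)→2100; best=400 via (A,hash)
  {CD}: card=800; try (D,hash)→680, (C,merge)→1120, (D,merge)→1180, (C,hash)→1480, (D,nl_idx)→1500, (C,nl)→4040 …(+1); best=680 via (D,hash)
  {ACD}: card=4000; try (D,hash)→1380, (A,hash)→1680, (D,merge)→5680, (D,nl_idx)→7400, (A,merge)→9600, (A,nl)→16680 …(+1); best=1380 via (D,hash)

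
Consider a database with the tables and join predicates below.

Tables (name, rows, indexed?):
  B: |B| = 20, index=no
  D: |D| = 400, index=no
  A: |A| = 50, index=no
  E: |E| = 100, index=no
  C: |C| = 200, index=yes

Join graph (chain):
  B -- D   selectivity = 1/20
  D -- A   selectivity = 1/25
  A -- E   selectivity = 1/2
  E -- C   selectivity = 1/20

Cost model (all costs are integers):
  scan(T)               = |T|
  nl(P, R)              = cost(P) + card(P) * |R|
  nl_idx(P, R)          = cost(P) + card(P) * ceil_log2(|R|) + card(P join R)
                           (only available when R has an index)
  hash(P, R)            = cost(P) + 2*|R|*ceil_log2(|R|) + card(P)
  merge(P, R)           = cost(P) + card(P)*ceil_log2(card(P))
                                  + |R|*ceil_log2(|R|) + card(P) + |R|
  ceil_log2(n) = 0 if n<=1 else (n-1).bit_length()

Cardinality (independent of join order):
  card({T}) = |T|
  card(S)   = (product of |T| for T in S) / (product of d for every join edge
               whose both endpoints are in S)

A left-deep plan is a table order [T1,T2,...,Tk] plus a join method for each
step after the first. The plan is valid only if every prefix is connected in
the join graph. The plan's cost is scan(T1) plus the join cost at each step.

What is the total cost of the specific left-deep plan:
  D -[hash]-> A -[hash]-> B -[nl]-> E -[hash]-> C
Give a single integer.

125600

step 1: scan D: cost=400, card=400
step 2: join A via hash
    card(P join A) = 400*50/(25) = 800
    cost = 400 + 2*50*6 + 400 = 1400
step 3: join B via hash
    card(P join B) = 800*20/(20) = 800
    cost = 1400 + 2*20*5 + 800 = 2400
step 4: join E via nl
    card(P join E) = 800*100/(2) = 40000
    cost = 2400 + 800*100 = 82400
step 5: join C via hash
    card(P join C) = 40000*200/(20) = 400000
    cost = 82400 + 2*200*8 + 40000 = 125600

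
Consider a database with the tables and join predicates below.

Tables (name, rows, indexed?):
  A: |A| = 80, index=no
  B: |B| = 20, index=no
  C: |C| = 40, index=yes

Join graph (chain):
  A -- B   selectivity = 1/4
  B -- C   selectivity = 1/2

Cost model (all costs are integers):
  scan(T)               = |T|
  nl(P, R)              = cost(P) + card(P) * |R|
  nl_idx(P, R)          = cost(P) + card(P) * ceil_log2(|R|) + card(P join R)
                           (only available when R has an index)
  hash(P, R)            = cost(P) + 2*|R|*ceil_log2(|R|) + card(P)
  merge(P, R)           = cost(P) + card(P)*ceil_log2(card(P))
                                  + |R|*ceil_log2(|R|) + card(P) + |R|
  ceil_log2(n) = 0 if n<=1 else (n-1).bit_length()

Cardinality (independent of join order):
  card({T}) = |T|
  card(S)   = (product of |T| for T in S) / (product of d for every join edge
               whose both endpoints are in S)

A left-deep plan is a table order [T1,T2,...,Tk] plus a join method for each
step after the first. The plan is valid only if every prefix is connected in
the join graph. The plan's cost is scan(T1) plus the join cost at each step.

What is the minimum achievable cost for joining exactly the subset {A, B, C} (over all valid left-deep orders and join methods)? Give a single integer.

1240

Selinger DP over subsets of {A,B,C}:
  {A}: scan cost=80, card=80
  {B}: scan cost=20, card=20
  {C}: scan cost=40, card=40
  {AB}: card=400; try (B,hash)→360, (A,merge)→780, (B,merge)→840, (A,hash)→1160, (A,nl)→1620, (B,nl)→1680; best=360 via (B,hash)
  {BC}: card=400; try (B,hash)→280, (C,merge)→420, (B,merge)→440, (C,hash)→520, (C,nl_idx)→540, (C,nl)→820 …(+1); best=280 via (B,hash)
  {ABC}: card=8000; try (C,hash)→1240, (A,hash)→1800, (C,merge)→4640, (A,merge)→4920, (C,nl_idx)→10760, (C,nl)→16360 …(+1); best=1240 via (C,hash)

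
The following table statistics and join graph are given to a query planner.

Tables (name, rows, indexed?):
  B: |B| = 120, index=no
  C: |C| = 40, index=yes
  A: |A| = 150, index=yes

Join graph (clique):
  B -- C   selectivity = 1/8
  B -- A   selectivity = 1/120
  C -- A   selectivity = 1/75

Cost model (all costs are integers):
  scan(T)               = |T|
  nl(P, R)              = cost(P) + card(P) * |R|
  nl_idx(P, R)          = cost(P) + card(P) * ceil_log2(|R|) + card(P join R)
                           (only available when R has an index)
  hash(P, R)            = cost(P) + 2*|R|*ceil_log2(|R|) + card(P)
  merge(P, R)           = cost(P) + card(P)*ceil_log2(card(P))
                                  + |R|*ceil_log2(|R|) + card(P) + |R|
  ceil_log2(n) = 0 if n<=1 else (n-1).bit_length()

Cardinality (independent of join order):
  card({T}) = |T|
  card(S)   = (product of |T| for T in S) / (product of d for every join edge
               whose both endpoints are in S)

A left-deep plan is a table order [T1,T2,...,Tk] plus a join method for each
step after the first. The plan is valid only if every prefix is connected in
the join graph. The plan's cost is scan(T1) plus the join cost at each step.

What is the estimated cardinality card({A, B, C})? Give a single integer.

Tables in S: A(150), B(120), C(40)
Edges inside S: B-C(d=8), B-A(d=120), C-A(d=75)
numerator = 150 * 120 * 40 = 720000
denominator = 8 * 120 * 75 = 72000
card(S) = 720000 / 72000 = 10

10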